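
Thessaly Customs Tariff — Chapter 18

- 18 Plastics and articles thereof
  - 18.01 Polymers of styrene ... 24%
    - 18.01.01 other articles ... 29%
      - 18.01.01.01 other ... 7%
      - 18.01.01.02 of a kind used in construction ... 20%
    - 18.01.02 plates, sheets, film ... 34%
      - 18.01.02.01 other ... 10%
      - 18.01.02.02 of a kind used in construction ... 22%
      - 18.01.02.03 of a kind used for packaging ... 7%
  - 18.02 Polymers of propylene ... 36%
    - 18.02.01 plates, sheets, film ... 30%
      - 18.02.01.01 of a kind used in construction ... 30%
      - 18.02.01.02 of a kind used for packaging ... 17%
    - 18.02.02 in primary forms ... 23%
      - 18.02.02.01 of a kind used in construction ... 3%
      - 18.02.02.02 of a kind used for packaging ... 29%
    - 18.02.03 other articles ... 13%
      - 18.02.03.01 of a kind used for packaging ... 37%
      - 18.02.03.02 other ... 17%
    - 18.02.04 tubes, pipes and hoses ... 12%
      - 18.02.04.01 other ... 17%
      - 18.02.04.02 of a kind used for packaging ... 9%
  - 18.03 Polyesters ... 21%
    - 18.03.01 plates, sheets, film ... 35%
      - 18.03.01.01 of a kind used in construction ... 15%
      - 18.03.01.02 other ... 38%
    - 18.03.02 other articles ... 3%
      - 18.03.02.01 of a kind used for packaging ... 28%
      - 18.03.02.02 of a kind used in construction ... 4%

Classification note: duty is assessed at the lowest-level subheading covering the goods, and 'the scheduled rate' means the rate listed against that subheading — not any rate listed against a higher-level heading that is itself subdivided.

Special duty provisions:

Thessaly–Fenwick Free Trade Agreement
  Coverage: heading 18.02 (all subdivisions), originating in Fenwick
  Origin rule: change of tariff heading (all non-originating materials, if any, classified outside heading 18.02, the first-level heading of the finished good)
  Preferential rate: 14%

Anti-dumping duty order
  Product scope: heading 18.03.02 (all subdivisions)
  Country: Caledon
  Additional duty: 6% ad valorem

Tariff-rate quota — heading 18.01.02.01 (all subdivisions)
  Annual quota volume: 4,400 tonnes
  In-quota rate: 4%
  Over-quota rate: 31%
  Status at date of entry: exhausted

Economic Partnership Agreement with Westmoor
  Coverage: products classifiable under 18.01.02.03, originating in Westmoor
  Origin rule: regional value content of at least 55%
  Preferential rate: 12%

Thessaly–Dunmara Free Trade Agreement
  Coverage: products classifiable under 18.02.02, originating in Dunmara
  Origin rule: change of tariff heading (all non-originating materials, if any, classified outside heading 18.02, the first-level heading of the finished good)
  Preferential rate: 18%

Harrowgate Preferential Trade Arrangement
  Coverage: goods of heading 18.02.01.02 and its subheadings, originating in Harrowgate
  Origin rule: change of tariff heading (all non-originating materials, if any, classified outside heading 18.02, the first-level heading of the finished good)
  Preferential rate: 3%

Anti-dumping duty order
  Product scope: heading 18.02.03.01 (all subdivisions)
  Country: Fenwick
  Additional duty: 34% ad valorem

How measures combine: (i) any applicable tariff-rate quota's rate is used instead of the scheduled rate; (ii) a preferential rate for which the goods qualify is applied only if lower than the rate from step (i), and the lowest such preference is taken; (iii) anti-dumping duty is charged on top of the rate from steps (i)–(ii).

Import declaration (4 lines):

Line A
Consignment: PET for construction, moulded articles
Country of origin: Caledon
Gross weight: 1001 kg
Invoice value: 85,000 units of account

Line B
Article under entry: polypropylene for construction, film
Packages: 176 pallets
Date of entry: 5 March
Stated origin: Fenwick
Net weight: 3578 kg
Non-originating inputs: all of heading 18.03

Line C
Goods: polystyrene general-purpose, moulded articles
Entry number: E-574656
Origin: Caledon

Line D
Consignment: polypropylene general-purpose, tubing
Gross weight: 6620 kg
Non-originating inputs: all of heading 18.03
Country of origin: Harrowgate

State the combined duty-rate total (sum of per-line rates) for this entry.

Line A: PET → 18.03; moulded articles → 18.03.02; for construction → 18.03.02.02. Scheduled 4%. anti-dumping (Caledon, 18.03.02): +6%; total 4% + 6% = 10%. → 10%.
Line B: polypropylene → 18.02; film → 18.02.01; for construction → 18.02.01.01. Scheduled 30%. Fenwick agreement on 18.02: CTH met → 14% available; preferential 14%. → 14%.
Line C: polystyrene → 18.01; moulded articles → 18.01.01; general-purpose → 18.01.01.01. Scheduled 7%. No special measure applies. → 7%.
Line D: polypropylene → 18.02; tubing → 18.02.04; general-purpose → 18.02.04.01. Scheduled 17%. Harrowgate agreement on 18.02.01.02: 18.02.04.01 not covered. → 17%.
Sum: 10% + 14% + 7% + 17% = 48%.

48%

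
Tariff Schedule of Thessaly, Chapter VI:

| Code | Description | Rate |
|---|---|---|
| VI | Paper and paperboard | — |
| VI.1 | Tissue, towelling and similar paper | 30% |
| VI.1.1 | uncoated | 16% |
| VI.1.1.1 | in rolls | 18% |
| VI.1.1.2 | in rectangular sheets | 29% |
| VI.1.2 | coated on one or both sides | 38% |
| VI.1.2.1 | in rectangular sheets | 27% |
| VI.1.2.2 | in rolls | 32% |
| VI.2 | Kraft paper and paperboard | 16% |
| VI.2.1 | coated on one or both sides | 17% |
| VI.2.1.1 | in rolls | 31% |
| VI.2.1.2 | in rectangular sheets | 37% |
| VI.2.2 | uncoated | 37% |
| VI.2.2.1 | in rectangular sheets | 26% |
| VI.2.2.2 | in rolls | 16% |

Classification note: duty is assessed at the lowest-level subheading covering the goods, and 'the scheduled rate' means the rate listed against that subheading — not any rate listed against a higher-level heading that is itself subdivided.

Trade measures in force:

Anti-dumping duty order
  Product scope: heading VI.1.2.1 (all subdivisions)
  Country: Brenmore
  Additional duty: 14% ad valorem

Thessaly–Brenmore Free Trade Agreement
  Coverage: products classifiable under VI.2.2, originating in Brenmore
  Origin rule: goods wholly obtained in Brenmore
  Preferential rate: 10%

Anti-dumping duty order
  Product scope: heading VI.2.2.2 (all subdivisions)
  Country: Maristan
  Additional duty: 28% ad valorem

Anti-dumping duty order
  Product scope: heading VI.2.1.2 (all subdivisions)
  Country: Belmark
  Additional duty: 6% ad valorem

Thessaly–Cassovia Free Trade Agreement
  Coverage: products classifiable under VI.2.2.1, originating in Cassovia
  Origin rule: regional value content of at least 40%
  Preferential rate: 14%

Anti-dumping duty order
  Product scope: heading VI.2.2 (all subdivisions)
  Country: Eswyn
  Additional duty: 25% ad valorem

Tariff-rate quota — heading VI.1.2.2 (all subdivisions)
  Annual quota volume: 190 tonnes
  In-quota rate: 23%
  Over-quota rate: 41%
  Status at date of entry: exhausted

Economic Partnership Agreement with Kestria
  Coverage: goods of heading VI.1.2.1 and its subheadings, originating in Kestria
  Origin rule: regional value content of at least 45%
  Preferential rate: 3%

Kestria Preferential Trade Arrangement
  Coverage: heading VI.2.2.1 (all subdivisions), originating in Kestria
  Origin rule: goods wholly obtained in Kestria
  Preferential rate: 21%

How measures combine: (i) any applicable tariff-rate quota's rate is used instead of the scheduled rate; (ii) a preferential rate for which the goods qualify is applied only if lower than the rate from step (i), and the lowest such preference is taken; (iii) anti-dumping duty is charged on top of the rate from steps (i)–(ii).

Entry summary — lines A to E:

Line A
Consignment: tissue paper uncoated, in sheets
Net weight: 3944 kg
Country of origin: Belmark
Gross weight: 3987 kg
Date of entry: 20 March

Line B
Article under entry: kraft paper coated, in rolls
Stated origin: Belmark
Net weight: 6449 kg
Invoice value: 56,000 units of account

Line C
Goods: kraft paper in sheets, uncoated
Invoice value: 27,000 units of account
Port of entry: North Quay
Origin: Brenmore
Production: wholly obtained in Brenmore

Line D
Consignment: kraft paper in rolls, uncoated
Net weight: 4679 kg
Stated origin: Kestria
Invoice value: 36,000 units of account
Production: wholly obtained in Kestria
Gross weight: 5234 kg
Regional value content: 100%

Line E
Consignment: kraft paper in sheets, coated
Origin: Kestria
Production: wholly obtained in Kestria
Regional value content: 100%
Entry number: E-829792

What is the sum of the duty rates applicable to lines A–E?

123%

Line A: tissue paper → VI.1; uncoated → VI.1.1; in sheets → VI.1.1.2. Scheduled 29%. No special measure applies. → 29%.
Line B: kraft paper → VI.2; coated → VI.2.1; in rolls → VI.2.1.1. Scheduled 31%. No special measure applies. → 31%.
Line C: kraft paper → VI.2; uncoated → VI.2.2; in sheets → VI.2.2.1. Scheduled 26%. Brenmore agreement on VI.2.2: wholly obtained → 10% available; preferential 10%. → 10%.
Line D: kraft paper → VI.2; uncoated → VI.2.2; in rolls → VI.2.2.2. Scheduled 16%. Kestria agreement on VI.1.2.1: VI.2.2.2 not covered; Kestria agreement on VI.2.2.1: VI.2.2.2 not covered. → 16%.
Line E: kraft paper → VI.2; coated → VI.2.1; in sheets → VI.2.1.2. Scheduled 37%. Kestria agreement on VI.1.2.1: VI.2.1.2 not covered; Kestria agreement on VI.2.2.1: VI.2.1.2 not covered. → 37%.
Sum: 29% + 31% + 10% + 16% + 37% = 123%.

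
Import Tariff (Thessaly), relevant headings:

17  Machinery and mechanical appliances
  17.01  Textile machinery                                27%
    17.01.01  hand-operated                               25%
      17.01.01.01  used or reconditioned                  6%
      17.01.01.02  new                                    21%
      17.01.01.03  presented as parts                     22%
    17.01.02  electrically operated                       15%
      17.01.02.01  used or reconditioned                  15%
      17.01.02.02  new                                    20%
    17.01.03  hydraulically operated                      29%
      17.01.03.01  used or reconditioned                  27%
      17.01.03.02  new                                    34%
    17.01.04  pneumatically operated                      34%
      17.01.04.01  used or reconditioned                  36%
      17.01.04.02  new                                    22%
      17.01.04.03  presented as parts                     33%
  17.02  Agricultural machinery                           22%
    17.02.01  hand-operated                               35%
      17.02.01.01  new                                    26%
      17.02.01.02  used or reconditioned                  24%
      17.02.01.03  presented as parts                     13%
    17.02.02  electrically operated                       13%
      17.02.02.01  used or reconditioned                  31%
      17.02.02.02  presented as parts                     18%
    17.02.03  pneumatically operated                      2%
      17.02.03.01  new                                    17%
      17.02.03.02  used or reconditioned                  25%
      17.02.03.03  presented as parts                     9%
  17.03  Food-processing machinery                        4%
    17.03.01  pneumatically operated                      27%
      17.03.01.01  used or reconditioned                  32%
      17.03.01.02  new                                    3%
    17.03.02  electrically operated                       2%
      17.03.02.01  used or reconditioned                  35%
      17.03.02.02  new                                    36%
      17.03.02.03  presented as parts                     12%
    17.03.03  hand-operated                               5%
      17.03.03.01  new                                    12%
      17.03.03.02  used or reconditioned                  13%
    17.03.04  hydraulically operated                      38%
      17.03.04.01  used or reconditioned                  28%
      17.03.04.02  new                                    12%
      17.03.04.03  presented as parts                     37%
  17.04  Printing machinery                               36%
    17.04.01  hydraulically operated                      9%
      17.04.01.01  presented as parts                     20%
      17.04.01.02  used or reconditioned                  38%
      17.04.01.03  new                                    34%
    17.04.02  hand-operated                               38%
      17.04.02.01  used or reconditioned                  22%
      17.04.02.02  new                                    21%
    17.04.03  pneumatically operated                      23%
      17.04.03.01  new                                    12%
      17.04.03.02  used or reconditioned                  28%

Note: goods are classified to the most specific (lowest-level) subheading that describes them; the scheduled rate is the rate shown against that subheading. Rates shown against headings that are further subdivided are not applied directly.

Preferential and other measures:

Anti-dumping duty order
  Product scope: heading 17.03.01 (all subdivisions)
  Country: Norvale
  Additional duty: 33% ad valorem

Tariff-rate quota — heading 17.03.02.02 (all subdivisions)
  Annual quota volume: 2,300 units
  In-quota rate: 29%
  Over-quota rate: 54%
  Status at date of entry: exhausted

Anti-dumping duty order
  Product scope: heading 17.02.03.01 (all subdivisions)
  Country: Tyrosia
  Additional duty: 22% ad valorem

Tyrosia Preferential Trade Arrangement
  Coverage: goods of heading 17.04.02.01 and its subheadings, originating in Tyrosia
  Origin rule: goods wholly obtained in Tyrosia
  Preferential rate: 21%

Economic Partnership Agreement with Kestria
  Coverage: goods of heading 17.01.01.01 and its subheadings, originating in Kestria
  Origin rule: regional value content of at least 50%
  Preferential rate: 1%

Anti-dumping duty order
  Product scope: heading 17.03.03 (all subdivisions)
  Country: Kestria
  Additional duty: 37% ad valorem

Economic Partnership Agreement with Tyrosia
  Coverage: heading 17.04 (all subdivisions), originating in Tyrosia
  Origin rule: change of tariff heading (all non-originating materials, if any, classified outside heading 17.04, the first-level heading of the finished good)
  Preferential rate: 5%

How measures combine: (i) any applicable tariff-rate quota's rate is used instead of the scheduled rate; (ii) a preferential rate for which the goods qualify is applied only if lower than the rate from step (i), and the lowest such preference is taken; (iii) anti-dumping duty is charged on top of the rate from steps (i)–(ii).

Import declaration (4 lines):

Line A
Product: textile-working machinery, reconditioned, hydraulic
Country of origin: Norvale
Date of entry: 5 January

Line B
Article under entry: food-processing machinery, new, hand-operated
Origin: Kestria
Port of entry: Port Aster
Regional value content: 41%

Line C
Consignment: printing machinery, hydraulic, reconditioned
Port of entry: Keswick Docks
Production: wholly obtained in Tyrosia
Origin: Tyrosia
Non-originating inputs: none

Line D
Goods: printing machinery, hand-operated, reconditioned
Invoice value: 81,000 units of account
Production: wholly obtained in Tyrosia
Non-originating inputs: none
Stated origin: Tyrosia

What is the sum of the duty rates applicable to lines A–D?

Line A: textile-working → 17.01; hydraulic → 17.01.03; reconditioned → 17.01.03.01. Scheduled 27%. No special measure applies. → 27%.
Line B: food-processing → 17.03; hand-operated → 17.03.03; new → 17.03.03.01. Scheduled 12%. Kestria agreement on 17.01.01.01: 17.03.03.01 not covered; anti-dumping (Kestria, 17.03.03): +37%; total 12% + 37% = 49%. → 49%.
Line C: printing → 17.04; hydraulic → 17.04.01; reconditioned → 17.04.01.02. Scheduled 38%. Tyrosia agreement on 17.04.02.01: 17.04.01.02 not covered; Tyrosia agreement on 17.04: CTH met → 5% available; preferential 5%. → 5%.
Line D: printing → 17.04; hand-operated → 17.04.02; reconditioned → 17.04.02.01. Scheduled 22%. Tyrosia agreement on 17.04.02.01: wholly obtained → 21% available; Tyrosia agreement on 17.04: CTH met → 5% available; preferential 5%. → 5%.
Sum: 27% + 49% + 5% + 5% = 86%.

86%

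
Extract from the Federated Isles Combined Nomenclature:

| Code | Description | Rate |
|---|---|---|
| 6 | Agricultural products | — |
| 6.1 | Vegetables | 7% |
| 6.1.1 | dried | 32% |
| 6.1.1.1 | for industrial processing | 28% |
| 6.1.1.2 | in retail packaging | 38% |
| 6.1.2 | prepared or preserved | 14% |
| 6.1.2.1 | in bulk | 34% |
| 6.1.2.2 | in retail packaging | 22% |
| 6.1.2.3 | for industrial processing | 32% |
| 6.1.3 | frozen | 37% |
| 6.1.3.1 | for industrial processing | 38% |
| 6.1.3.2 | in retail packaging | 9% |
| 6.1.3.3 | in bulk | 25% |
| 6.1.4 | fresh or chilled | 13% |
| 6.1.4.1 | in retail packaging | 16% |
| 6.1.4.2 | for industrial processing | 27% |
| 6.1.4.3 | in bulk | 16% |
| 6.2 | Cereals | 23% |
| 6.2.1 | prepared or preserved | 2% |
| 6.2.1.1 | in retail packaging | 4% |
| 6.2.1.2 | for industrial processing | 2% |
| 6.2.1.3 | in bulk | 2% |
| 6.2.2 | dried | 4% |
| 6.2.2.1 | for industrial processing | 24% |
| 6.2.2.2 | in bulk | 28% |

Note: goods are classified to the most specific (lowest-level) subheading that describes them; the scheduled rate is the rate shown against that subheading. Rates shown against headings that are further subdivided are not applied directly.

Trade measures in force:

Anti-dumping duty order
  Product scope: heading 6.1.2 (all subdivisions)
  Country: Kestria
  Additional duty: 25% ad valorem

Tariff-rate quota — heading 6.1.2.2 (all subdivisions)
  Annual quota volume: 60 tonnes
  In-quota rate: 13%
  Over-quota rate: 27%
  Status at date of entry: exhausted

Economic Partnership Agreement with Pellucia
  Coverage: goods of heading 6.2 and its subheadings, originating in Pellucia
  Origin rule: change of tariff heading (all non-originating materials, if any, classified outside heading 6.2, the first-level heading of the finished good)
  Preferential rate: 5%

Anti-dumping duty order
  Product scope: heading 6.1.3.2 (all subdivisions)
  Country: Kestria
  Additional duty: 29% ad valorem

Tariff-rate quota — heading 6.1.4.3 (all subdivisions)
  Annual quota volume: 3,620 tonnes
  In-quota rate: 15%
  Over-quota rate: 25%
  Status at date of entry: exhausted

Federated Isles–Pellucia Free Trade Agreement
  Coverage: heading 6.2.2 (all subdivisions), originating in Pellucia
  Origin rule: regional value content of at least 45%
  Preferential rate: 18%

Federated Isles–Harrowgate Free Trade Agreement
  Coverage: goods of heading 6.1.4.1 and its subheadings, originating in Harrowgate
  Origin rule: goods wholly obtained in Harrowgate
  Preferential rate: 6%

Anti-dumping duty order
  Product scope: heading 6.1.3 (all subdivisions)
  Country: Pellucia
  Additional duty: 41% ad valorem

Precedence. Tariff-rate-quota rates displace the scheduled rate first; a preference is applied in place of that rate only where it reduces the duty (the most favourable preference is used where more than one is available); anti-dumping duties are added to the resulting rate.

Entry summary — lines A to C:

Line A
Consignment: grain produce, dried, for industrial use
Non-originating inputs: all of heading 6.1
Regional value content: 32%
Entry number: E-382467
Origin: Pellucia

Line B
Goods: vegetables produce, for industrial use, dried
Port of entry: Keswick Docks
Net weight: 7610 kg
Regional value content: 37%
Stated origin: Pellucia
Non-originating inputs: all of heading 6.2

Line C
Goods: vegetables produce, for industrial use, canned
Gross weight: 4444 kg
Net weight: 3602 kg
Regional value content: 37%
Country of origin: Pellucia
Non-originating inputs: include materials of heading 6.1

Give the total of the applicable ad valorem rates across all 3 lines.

65%

Line A: grain → 6.2; dried → 6.2.2; for industrial use → 6.2.2.1. Scheduled 24%. Pellucia agreement on 6.2: CTH met → 5% available; Pellucia agreement on 6.2.2: RVC < 45%; preferential 5%. → 5%.
Line B: vegetables → 6.1; dried → 6.1.1; for industrial use → 6.1.1.1. Scheduled 28%. Pellucia agreement on 6.2: 6.1.1.1 not covered; Pellucia agreement on 6.2.2: 6.1.1.1 not covered. → 28%.
Line C: vegetables → 6.1; canned → 6.1.2; for industrial use → 6.1.2.3. Scheduled 32%. Pellucia agreement on 6.2: 6.1.2.3 not covered; Pellucia agreement on 6.2.2: 6.1.2.3 not covered. → 32%.
Sum: 5% + 28% + 32% = 65%.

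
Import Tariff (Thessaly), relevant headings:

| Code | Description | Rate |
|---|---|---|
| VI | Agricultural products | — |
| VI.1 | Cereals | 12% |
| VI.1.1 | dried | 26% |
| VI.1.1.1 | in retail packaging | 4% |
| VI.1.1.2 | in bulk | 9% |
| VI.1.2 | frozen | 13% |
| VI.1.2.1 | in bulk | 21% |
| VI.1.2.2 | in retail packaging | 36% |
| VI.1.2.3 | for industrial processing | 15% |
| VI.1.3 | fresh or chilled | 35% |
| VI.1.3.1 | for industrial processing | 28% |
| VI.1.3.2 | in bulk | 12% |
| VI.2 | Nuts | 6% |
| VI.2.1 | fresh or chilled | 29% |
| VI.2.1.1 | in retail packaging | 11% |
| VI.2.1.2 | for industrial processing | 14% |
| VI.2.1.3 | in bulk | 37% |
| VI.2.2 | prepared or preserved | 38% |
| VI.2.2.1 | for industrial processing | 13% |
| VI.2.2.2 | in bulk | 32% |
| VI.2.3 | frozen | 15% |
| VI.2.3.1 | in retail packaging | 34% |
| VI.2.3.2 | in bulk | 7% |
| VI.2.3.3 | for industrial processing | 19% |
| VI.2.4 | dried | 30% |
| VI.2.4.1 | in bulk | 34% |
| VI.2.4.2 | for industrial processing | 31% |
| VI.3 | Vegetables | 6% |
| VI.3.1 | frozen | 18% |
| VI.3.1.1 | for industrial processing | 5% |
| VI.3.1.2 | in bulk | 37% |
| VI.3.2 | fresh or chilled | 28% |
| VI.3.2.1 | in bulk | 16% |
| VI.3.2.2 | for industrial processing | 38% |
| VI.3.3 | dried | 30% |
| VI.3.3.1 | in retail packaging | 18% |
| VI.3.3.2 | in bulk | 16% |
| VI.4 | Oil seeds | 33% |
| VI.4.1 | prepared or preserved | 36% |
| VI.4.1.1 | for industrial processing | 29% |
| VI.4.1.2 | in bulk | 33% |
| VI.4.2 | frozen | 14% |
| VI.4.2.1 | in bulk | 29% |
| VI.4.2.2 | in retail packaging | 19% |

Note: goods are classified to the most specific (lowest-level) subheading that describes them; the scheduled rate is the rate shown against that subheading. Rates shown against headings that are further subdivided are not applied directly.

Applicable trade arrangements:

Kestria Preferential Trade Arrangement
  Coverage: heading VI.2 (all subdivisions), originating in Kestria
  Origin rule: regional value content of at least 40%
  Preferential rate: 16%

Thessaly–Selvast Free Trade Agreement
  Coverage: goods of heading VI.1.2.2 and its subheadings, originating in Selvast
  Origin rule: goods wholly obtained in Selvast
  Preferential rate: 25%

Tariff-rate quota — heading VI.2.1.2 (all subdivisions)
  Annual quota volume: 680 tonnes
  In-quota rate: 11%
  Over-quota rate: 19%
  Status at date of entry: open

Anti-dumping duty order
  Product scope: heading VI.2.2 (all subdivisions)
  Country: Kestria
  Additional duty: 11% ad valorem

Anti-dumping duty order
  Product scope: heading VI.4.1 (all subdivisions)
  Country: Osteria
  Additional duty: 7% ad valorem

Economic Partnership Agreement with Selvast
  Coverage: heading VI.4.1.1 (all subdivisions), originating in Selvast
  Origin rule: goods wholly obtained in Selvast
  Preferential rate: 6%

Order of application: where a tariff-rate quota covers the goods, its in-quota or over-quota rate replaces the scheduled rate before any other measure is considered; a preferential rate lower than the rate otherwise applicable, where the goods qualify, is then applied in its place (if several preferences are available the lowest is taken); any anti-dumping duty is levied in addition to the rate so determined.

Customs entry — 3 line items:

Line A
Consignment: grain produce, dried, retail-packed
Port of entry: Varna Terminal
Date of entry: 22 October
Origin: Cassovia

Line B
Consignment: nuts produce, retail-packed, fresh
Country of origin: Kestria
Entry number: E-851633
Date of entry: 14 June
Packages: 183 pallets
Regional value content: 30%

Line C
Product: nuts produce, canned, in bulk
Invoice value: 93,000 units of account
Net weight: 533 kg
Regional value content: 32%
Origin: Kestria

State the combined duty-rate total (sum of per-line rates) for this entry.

Line A: grain → VI.1; dried → VI.1.1; retail-packed → VI.1.1.1. Scheduled 4%. No special measure applies. → 4%.
Line B: nuts → VI.2; fresh → VI.2.1; retail-packed → VI.2.1.1. Scheduled 11%. Kestria agreement on VI.2: RVC < 40%. → 11%.
Line C: nuts → VI.2; canned → VI.2.2; in bulk → VI.2.2.2. Scheduled 32%. Kestria agreement on VI.2: RVC < 40%; anti-dumping (Kestria, VI.2.2): +11%; total 32% + 11% = 43%. → 43%.
Sum: 4% + 11% + 43% = 58%.

58%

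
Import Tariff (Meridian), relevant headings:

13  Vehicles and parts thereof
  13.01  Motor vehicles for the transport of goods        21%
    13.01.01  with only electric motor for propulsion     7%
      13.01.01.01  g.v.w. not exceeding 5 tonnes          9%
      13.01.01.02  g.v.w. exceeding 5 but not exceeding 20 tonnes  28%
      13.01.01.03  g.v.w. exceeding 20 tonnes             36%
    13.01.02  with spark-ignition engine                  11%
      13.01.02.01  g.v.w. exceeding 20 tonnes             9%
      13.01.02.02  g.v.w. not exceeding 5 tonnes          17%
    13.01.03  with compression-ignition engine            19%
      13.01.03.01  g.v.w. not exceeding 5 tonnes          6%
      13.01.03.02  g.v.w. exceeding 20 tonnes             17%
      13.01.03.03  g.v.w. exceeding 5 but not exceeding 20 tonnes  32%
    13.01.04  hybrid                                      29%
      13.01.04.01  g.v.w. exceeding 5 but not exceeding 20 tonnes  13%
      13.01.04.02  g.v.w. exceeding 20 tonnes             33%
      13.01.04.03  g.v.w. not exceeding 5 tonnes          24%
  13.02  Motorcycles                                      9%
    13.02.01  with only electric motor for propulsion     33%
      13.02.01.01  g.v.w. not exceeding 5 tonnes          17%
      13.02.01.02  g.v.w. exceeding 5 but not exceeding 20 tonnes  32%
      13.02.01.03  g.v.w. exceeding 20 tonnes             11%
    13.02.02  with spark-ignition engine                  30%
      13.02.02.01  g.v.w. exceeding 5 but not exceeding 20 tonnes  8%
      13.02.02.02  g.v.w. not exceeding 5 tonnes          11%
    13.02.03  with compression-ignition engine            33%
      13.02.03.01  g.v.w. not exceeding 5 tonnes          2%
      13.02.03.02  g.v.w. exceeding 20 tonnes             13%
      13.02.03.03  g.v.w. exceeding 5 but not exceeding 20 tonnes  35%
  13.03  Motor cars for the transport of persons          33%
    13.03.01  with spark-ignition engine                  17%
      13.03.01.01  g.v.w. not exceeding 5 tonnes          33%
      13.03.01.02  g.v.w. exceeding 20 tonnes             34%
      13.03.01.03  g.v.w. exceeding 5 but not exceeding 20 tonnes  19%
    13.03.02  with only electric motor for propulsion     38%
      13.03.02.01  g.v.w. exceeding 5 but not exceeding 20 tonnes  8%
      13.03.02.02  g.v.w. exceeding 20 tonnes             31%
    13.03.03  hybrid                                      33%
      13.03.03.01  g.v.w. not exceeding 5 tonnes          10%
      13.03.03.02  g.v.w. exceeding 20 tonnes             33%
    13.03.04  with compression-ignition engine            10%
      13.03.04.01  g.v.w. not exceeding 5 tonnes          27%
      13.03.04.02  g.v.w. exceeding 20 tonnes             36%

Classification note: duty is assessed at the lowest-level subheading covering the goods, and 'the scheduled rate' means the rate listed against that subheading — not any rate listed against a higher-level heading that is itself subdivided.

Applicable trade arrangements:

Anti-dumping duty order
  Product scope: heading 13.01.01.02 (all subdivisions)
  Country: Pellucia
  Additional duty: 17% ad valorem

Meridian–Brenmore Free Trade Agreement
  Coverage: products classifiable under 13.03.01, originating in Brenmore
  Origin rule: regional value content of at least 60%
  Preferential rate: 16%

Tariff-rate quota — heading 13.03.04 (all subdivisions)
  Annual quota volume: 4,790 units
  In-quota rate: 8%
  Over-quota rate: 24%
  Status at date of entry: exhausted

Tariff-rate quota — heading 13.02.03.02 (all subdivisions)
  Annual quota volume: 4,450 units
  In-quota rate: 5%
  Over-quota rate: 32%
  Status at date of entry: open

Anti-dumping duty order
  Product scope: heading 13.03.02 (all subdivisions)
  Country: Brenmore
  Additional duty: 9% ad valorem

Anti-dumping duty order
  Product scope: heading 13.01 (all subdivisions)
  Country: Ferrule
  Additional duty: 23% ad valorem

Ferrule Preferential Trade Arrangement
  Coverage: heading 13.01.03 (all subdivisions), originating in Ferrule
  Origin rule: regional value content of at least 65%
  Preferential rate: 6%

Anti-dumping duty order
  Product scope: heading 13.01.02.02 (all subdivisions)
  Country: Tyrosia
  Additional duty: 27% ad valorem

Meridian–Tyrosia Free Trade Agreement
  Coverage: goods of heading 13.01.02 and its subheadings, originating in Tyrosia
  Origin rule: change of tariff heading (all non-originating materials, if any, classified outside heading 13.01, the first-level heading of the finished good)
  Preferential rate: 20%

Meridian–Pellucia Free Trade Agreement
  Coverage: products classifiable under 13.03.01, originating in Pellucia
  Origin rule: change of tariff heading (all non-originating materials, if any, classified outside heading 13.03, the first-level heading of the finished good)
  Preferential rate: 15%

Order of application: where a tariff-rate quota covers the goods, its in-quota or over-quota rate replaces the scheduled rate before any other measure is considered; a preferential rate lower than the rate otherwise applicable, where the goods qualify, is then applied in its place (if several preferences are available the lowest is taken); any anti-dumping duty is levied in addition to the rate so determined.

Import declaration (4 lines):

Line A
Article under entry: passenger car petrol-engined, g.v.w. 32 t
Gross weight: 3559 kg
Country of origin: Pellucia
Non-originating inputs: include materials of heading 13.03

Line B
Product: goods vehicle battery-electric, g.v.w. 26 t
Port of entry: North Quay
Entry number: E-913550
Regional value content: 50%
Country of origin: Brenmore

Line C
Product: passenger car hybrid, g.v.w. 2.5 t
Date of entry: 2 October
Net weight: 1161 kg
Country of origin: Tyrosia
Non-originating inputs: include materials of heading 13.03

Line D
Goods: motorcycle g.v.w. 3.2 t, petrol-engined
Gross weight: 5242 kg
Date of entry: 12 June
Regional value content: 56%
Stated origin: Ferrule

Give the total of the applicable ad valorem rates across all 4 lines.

91%

Line A: passenger car → 13.03; petrol-engined → 13.03.01; g.v.w. 32 t → 13.03.01.02. Scheduled 34%. Pellucia agreement on 13.03.01: CTH not met. → 34%.
Line B: goods vehicle → 13.01; battery-electric → 13.01.01; g.v.w. 26 t → 13.01.01.03. Scheduled 36%. Brenmore agreement on 13.03.01: 13.01.01.03 not covered. → 36%.
Line C: passenger car → 13.03; hybrid → 13.03.03; g.v.w. 2.5 t → 13.03.03.01. Scheduled 10%. Tyrosia agreement on 13.01.02: 13.03.03.01 not covered. → 10%.
Line D: motorcycle → 13.02; petrol-engined → 13.02.02; g.v.w. 3.2 t → 13.02.02.02. Scheduled 11%. Ferrule agreement on 13.01.03: 13.02.02.02 not covered. → 11%.
Sum: 34% + 36% + 10% + 11% = 91%.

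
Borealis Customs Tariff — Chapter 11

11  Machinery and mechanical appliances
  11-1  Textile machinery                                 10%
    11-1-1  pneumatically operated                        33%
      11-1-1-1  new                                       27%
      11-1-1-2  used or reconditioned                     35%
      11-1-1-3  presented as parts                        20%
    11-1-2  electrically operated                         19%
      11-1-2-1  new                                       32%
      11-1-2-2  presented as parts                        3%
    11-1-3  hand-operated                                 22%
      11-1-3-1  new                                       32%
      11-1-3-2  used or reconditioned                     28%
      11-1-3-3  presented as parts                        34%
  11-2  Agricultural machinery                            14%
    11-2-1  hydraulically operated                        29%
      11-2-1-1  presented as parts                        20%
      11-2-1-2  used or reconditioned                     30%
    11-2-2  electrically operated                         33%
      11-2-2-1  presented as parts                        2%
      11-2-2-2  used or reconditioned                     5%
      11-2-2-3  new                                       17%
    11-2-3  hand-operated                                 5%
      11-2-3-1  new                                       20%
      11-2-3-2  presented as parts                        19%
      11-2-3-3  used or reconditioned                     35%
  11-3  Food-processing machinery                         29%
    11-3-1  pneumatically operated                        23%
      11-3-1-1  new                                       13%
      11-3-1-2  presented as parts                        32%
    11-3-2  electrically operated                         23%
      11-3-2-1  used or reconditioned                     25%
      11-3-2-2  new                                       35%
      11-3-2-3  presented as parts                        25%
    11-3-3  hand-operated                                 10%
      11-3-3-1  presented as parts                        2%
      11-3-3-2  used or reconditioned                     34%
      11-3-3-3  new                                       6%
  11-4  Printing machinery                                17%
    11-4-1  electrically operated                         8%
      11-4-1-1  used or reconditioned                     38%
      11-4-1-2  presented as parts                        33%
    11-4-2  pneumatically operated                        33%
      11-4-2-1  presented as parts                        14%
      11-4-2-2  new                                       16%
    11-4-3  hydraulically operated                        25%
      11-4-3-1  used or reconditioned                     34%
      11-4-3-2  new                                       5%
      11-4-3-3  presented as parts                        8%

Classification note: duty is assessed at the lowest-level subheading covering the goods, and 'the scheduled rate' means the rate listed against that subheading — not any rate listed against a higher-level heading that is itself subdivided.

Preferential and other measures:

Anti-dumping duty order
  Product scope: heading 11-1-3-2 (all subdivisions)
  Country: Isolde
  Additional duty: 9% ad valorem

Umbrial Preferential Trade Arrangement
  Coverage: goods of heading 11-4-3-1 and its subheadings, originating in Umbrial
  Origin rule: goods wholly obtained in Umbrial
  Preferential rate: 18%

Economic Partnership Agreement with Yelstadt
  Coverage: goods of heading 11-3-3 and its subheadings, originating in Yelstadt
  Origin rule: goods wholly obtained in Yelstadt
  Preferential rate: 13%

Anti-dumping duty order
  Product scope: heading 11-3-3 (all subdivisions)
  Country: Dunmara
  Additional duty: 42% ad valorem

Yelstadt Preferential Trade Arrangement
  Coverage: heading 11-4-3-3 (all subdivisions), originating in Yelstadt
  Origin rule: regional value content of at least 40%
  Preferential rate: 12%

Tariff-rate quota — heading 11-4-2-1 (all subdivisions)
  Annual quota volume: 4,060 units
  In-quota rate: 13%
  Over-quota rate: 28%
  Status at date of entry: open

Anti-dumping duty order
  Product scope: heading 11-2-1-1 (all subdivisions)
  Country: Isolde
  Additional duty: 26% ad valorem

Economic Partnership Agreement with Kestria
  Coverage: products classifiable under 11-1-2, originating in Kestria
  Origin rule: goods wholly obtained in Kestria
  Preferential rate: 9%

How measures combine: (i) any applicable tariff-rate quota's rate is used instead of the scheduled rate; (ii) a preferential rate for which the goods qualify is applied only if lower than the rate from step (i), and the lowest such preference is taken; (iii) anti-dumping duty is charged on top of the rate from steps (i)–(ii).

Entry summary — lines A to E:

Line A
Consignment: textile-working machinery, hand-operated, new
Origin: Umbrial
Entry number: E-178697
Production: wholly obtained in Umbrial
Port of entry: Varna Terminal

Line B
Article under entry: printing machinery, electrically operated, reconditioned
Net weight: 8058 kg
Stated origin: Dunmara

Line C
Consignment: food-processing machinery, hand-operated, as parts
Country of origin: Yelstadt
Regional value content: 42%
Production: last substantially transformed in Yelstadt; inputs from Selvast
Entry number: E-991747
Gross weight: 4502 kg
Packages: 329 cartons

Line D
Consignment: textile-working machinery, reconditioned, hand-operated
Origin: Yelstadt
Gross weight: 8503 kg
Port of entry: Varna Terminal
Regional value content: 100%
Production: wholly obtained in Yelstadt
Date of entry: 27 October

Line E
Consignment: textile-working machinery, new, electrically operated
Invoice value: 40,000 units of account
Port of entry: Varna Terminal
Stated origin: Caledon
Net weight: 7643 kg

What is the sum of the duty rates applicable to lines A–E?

132%

Line A: textile-working → 11-1; hand-operated → 11-1-3; new → 11-1-3-1. Scheduled 32%. Umbrial agreement on 11-4-3-1: 11-1-3-1 not covered. → 32%.
Line B: printing → 11-4; electrically operated → 11-4-1; reconditioned → 11-4-1-1. Scheduled 38%. No special measure applies. → 38%.
Line C: food-processing → 11-3; hand-operated → 11-3-3; as parts → 11-3-3-1. Scheduled 2%. Yelstadt agreement on 11-3-3: not wholly obtained; Yelstadt agreement on 11-4-3-3: 11-3-3-1 not covered. → 2%.
Line D: textile-working → 11-1; hand-operated → 11-1-3; reconditioned → 11-1-3-2. Scheduled 28%. Yelstadt agreement on 11-3-3: 11-1-3-2 not covered; Yelstadt agreement on 11-4-3-3: 11-1-3-2 not covered. → 28%.
Line E: textile-working → 11-1; electrically operated → 11-1-2; new → 11-1-2-1. Scheduled 32%. No special measure applies. → 32%.
Sum: 32% + 38% + 2% + 28% + 32% = 132%.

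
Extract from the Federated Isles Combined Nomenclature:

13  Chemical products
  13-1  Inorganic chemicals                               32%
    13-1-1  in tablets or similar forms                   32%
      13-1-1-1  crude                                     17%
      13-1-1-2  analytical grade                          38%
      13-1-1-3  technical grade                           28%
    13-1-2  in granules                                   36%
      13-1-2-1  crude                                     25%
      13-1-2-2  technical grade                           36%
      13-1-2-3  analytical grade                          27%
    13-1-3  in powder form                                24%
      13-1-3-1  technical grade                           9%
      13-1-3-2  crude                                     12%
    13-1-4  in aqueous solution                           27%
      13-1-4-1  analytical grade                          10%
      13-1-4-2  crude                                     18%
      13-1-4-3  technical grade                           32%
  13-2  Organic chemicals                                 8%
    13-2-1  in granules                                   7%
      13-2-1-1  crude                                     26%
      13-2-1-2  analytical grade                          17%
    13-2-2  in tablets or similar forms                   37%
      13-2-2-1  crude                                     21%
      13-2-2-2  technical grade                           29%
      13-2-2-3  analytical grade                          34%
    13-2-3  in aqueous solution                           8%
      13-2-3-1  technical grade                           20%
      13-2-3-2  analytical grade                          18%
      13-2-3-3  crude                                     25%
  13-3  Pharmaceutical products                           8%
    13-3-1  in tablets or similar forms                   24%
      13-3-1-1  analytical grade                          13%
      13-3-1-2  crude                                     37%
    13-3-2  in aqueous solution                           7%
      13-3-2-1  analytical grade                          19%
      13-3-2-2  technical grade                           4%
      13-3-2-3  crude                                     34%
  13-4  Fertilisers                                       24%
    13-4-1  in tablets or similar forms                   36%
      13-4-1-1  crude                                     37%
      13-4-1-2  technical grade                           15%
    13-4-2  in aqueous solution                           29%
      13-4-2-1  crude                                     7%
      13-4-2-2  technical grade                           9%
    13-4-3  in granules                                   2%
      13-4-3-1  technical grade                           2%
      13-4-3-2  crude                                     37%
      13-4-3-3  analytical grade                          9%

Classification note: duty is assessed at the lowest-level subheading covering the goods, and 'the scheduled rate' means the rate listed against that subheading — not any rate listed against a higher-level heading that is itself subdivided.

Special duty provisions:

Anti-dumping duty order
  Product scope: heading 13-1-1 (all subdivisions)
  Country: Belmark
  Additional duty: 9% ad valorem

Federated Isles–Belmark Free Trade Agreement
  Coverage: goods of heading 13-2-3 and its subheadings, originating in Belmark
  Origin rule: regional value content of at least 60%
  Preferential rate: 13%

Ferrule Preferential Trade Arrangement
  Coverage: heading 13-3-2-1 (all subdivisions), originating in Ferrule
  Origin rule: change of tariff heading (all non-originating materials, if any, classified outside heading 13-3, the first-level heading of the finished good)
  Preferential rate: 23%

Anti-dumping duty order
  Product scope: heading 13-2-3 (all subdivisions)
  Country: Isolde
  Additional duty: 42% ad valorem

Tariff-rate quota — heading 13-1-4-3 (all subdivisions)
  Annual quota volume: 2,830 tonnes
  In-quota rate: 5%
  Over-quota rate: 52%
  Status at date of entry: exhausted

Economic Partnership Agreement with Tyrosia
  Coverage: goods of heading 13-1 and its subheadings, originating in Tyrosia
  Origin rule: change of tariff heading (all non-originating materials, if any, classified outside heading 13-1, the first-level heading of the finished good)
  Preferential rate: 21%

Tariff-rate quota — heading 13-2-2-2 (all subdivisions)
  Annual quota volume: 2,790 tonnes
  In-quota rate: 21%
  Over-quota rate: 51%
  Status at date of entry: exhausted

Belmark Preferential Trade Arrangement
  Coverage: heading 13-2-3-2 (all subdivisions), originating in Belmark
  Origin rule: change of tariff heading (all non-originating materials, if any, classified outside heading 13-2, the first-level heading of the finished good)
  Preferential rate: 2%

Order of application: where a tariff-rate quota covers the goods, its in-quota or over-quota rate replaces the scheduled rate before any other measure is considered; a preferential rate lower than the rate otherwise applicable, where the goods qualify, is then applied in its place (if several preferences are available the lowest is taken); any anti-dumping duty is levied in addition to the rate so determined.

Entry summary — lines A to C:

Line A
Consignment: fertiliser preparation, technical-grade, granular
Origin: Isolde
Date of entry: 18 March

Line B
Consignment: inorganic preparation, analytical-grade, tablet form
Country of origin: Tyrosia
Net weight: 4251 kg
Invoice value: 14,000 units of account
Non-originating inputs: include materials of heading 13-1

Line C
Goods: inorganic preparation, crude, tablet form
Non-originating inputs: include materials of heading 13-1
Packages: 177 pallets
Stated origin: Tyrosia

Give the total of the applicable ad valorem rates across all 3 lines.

Line A: fertiliser → 13-4; granular → 13-4-3; technical-grade → 13-4-3-1. Scheduled 2%. No special measure applies. → 2%.
Line B: inorganic → 13-1; tablet form → 13-1-1; analytical-grade → 13-1-1-2. Scheduled 38%. Tyrosia agreement on 13-1: CTH not met. → 38%.
Line C: inorganic → 13-1; tablet form → 13-1-1; crude → 13-1-1-1. Scheduled 17%. Tyrosia agreement on 13-1: CTH not met. → 17%.
Sum: 2% + 38% + 17% = 57%.

57%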